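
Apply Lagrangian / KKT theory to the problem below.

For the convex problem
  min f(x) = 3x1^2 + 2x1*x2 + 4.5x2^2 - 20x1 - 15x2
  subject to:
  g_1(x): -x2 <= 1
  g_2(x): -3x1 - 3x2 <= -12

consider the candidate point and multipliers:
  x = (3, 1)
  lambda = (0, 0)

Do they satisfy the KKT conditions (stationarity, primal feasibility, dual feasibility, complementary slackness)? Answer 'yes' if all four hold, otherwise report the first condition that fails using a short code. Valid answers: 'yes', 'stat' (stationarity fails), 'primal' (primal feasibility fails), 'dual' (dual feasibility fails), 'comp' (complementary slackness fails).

Gradient of f: grad f(x) = Q x + c = (0, 0)
Constraint values g_i(x) = a_i^T x - b_i:
  g_1((3, 1)) = -2
  g_2((3, 1)) = 0
Stationarity residual: grad f(x) + sum_i lambda_i a_i = (0, 0)
  -> stationarity OK
Primal feasibility (all g_i <= 0): OK
Dual feasibility (all lambda_i >= 0): OK
Complementary slackness (lambda_i * g_i(x) = 0 for all i): OK

Verdict: yes, KKT holds.

yes


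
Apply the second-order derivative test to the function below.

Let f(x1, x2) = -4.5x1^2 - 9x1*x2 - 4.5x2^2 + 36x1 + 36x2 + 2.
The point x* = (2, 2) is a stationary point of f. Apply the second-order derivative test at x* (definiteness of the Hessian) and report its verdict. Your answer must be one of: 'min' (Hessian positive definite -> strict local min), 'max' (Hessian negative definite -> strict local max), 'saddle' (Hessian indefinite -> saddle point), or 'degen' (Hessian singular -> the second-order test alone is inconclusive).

Compute the Hessian H = grad^2 f:
  H = [[-9, -9], [-9, -9]]
Verify stationarity: grad f(x*) = H x* + g = (0, 0).
Eigenvalues of H: -18, 0.
H has a zero eigenvalue (singular; negative semidefinite but not definite), so H is neither positive definite, negative definite, nor indefinite. The second-order test alone is inconclusive -> degen.
(Indeed, f is constant along the null direction of H through x*, so x* is not a strict local extremum.)

degen


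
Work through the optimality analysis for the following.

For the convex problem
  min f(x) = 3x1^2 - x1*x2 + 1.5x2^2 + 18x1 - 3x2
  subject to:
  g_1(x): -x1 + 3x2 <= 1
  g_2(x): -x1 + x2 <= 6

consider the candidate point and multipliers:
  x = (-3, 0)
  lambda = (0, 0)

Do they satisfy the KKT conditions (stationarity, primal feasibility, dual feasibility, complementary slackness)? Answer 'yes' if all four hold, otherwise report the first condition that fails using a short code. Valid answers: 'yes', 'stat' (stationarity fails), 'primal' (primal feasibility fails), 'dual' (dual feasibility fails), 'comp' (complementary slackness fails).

Gradient of f: grad f(x) = Q x + c = (0, 0)
Constraint values g_i(x) = a_i^T x - b_i:
  g_1((-3, 0)) = 2
  g_2((-3, 0)) = -3
Stationarity residual: grad f(x) + sum_i lambda_i a_i = (0, 0)
  -> stationarity OK
Primal feasibility (all g_i <= 0): FAILS
Dual feasibility (all lambda_i >= 0): OK
Complementary slackness (lambda_i * g_i(x) = 0 for all i): OK

Verdict: the first failing condition is primal_feasibility -> primal.

primal


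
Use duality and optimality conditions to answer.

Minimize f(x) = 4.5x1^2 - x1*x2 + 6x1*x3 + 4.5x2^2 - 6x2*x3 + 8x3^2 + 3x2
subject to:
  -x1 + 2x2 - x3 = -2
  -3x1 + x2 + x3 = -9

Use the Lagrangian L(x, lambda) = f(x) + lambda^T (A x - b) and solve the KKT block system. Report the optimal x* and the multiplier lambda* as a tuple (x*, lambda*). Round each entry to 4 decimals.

Form the Lagrangian:
  L(x, lambda) = (1/2) x^T Q x + c^T x + lambda^T (A x - b)
Stationarity (grad_x L = 0): Q x + c + A^T lambda = 0.
Primal feasibility: A x = b.

This gives the KKT block system:
  [ Q   A^T ] [ x     ]   [-c ]
  [ A    0  ] [ lambda ] = [ b ]

Solving the linear system:
  x*      = (2.183, -0.756, -1.695)
  lambda* = (-4.5564, 4.9298)
  f(x*)   = 16.4935

x* = (2.183, -0.756, -1.695), lambda* = (-4.5564, 4.9298)


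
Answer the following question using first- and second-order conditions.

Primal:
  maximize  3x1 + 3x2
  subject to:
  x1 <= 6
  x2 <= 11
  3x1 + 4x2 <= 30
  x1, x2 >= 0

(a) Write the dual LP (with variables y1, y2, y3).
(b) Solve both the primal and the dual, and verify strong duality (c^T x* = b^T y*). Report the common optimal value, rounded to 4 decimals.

The standard primal-dual pair for 'max c^T x s.t. A x <= b, x >= 0' is:
  Dual:  min b^T y  s.t.  A^T y >= c,  y >= 0.

So the dual LP is:
  minimize  6y1 + 11y2 + 30y3
  subject to:
    y1 + 3y3 >= 3
    y2 + 4y3 >= 3
    y1, y2, y3 >= 0

Solving the primal: x* = (6, 3).
  primal value c^T x* = 27.
Solving the dual: y* = (0.75, 0, 0.75).
  dual value b^T y* = 27.
Strong duality: c^T x* = b^T y*. Confirmed.

27


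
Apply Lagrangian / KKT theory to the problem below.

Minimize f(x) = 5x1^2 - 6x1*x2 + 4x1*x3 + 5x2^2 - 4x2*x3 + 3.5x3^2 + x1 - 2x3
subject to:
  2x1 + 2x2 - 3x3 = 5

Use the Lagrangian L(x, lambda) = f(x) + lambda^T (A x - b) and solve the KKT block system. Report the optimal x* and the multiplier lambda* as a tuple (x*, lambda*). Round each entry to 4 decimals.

Form the Lagrangian:
  L(x, lambda) = (1/2) x^T Q x + c^T x + lambda^T (A x - b)
Stationarity (grad_x L = 0): Q x + c + A^T lambda = 0.
Primal feasibility: A x = b.

This gives the KKT block system:
  [ Q   A^T ] [ x     ]   [-c ]
  [ A    0  ] [ lambda ] = [ b ]

Solving the linear system:
  x*      = (0.903, 0.6497, -0.6316)
  lambda* = (-1.8026)
  f(x*)   = 5.5896

x* = (0.903, 0.6497, -0.6316), lambda* = (-1.8026)


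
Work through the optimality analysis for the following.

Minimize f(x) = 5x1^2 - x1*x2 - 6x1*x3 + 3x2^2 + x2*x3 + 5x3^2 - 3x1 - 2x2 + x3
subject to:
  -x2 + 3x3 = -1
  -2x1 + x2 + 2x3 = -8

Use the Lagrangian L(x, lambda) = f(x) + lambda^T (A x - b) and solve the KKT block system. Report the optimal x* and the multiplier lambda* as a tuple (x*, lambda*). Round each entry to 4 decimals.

Form the Lagrangian:
  L(x, lambda) = (1/2) x^T Q x + c^T x + lambda^T (A x - b)
Stationarity (grad_x L = 0): Q x + c + A^T lambda = 0.
Primal feasibility: A x = b.

This gives the KKT block system:
  [ Q   A^T ] [ x     ]   [-c ]
  [ A    0  ] [ lambda ] = [ b ]

Solving the linear system:
  x*      = (2.3286, -1.6057, -0.8686)
  lambda* = (-1.28, 13.5514)
  f(x*)   = 51.2443

x* = (2.3286, -1.6057, -0.8686), lambda* = (-1.28, 13.5514)


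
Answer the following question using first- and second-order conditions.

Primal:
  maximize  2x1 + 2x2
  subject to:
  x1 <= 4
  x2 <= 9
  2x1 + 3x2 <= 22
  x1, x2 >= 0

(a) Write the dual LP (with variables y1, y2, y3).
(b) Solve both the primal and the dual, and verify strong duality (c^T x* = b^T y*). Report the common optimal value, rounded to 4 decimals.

The standard primal-dual pair for 'max c^T x s.t. A x <= b, x >= 0' is:
  Dual:  min b^T y  s.t.  A^T y >= c,  y >= 0.

So the dual LP is:
  minimize  4y1 + 9y2 + 22y3
  subject to:
    y1 + 2y3 >= 2
    y2 + 3y3 >= 2
    y1, y2, y3 >= 0

Solving the primal: x* = (4, 4.6667).
  primal value c^T x* = 17.3333.
Solving the dual: y* = (0.6667, 0, 0.6667).
  dual value b^T y* = 17.3333.
Strong duality: c^T x* = b^T y*. Confirmed.

17.3333


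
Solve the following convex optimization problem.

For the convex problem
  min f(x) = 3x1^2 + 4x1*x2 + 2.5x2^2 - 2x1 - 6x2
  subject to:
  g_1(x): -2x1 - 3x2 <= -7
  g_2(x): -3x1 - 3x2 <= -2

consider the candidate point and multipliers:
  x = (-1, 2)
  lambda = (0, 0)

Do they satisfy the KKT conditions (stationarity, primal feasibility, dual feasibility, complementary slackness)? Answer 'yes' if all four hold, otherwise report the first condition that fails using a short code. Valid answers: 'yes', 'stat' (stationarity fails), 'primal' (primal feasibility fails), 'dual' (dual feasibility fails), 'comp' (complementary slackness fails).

Gradient of f: grad f(x) = Q x + c = (0, 0)
Constraint values g_i(x) = a_i^T x - b_i:
  g_1((-1, 2)) = 3
  g_2((-1, 2)) = -1
Stationarity residual: grad f(x) + sum_i lambda_i a_i = (0, 0)
  -> stationarity OK
Primal feasibility (all g_i <= 0): FAILS
Dual feasibility (all lambda_i >= 0): OK
Complementary slackness (lambda_i * g_i(x) = 0 for all i): OK

Verdict: the first failing condition is primal_feasibility -> primal.

primal


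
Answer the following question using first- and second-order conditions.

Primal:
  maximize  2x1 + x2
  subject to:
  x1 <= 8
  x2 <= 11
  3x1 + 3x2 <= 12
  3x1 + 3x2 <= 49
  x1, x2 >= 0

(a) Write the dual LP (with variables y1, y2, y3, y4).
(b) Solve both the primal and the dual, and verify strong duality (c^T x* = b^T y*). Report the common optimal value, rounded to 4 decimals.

The standard primal-dual pair for 'max c^T x s.t. A x <= b, x >= 0' is:
  Dual:  min b^T y  s.t.  A^T y >= c,  y >= 0.

So the dual LP is:
  minimize  8y1 + 11y2 + 12y3 + 49y4
  subject to:
    y1 + 3y3 + 3y4 >= 2
    y2 + 3y3 + 3y4 >= 1
    y1, y2, y3, y4 >= 0

Solving the primal: x* = (4, 0).
  primal value c^T x* = 8.
Solving the dual: y* = (0, 0, 0.6667, 0).
  dual value b^T y* = 8.
Strong duality: c^T x* = b^T y*. Confirmed.

8


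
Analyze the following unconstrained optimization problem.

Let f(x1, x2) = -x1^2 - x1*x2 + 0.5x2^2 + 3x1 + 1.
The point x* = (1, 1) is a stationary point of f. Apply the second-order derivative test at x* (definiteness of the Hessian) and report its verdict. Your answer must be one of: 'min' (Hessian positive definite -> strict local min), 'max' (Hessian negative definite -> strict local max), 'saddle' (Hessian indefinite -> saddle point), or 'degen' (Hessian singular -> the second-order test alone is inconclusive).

Compute the Hessian H = grad^2 f:
  H = [[-2, -1], [-1, 1]]
Verify stationarity: grad f(x*) = H x* + g = (0, 0).
Eigenvalues of H: -2.3028, 1.3028.
Eigenvalues have mixed signs, so H is indefinite -> x* is a saddle point.

saddle


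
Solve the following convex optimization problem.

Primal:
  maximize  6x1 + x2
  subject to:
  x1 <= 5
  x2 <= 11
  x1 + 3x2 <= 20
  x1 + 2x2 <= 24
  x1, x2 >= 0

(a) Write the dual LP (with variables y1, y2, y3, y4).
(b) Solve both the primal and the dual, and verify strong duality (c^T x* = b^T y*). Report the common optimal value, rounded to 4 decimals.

The standard primal-dual pair for 'max c^T x s.t. A x <= b, x >= 0' is:
  Dual:  min b^T y  s.t.  A^T y >= c,  y >= 0.

So the dual LP is:
  minimize  5y1 + 11y2 + 20y3 + 24y4
  subject to:
    y1 + y3 + y4 >= 6
    y2 + 3y3 + 2y4 >= 1
    y1, y2, y3, y4 >= 0

Solving the primal: x* = (5, 5).
  primal value c^T x* = 35.
Solving the dual: y* = (5.6667, 0, 0.3333, 0).
  dual value b^T y* = 35.
Strong duality: c^T x* = b^T y*. Confirmed.

35


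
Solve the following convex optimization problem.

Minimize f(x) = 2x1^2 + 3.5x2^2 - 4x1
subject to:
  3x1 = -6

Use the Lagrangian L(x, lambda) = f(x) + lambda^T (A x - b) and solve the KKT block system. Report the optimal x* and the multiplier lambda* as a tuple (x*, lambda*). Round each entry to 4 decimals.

Form the Lagrangian:
  L(x, lambda) = (1/2) x^T Q x + c^T x + lambda^T (A x - b)
Stationarity (grad_x L = 0): Q x + c + A^T lambda = 0.
Primal feasibility: A x = b.

This gives the KKT block system:
  [ Q   A^T ] [ x     ]   [-c ]
  [ A    0  ] [ lambda ] = [ b ]

Solving the linear system:
  x*      = (-2, 0)
  lambda* = (4)
  f(x*)   = 16

x* = (-2, 0), lambda* = (4)


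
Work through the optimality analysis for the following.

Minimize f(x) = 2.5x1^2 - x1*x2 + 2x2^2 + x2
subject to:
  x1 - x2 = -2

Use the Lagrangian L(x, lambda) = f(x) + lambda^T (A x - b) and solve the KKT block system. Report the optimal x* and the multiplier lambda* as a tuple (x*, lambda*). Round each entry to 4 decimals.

Form the Lagrangian:
  L(x, lambda) = (1/2) x^T Q x + c^T x + lambda^T (A x - b)
Stationarity (grad_x L = 0): Q x + c + A^T lambda = 0.
Primal feasibility: A x = b.

This gives the KKT block system:
  [ Q   A^T ] [ x     ]   [-c ]
  [ A    0  ] [ lambda ] = [ b ]

Solving the linear system:
  x*      = (-1, 1)
  lambda* = (6)
  f(x*)   = 6.5

x* = (-1, 1), lambda* = (6)


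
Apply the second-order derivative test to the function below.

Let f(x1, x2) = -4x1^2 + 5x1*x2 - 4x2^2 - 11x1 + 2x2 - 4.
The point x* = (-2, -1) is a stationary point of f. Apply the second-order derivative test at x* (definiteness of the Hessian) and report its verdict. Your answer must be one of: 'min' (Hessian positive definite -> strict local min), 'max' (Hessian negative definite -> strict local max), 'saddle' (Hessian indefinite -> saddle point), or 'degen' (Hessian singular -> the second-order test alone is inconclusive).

Compute the Hessian H = grad^2 f:
  H = [[-8, 5], [5, -8]]
Verify stationarity: grad f(x*) = H x* + g = (0, 0).
Eigenvalues of H: -13, -3.
Both eigenvalues < 0, so H is negative definite -> x* is a strict local max.

max


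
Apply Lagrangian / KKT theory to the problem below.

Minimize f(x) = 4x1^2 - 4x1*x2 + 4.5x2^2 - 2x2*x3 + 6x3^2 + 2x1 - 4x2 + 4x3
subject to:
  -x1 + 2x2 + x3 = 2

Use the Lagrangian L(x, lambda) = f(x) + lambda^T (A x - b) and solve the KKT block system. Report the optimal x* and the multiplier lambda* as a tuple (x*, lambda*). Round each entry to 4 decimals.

Form the Lagrangian:
  L(x, lambda) = (1/2) x^T Q x + c^T x + lambda^T (A x - b)
Stationarity (grad_x L = 0): Q x + c + A^T lambda = 0.
Primal feasibility: A x = b.

This gives the KKT block system:
  [ Q   A^T ] [ x     ]   [-c ]
  [ A    0  ] [ lambda ] = [ b ]

Solving the linear system:
  x*      = (-0.075, 0.95, 0.025)
  lambda* = (-2.4)
  f(x*)   = 0.475

x* = (-0.075, 0.95, 0.025), lambda* = (-2.4)


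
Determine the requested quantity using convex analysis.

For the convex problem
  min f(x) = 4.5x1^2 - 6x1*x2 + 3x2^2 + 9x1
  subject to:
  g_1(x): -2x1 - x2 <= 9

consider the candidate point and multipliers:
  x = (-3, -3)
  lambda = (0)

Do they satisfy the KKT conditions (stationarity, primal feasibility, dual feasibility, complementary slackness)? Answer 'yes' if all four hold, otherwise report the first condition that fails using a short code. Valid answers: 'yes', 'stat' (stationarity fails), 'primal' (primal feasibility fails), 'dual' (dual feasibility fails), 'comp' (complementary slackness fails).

Gradient of f: grad f(x) = Q x + c = (0, 0)
Constraint values g_i(x) = a_i^T x - b_i:
  g_1((-3, -3)) = 0
Stationarity residual: grad f(x) + sum_i lambda_i a_i = (0, 0)
  -> stationarity OK
Primal feasibility (all g_i <= 0): OK
Dual feasibility (all lambda_i >= 0): OK
Complementary slackness (lambda_i * g_i(x) = 0 for all i): OK

Verdict: yes, KKT holds.

yes


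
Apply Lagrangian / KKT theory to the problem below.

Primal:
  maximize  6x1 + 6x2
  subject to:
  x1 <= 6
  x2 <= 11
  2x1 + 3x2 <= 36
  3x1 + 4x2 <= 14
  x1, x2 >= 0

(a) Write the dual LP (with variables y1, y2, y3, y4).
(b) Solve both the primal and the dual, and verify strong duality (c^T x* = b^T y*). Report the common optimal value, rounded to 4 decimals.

The standard primal-dual pair for 'max c^T x s.t. A x <= b, x >= 0' is:
  Dual:  min b^T y  s.t.  A^T y >= c,  y >= 0.

So the dual LP is:
  minimize  6y1 + 11y2 + 36y3 + 14y4
  subject to:
    y1 + 2y3 + 3y4 >= 6
    y2 + 3y3 + 4y4 >= 6
    y1, y2, y3, y4 >= 0

Solving the primal: x* = (4.6667, 0).
  primal value c^T x* = 28.
Solving the dual: y* = (0, 0, 0, 2).
  dual value b^T y* = 28.
Strong duality: c^T x* = b^T y*. Confirmed.

28


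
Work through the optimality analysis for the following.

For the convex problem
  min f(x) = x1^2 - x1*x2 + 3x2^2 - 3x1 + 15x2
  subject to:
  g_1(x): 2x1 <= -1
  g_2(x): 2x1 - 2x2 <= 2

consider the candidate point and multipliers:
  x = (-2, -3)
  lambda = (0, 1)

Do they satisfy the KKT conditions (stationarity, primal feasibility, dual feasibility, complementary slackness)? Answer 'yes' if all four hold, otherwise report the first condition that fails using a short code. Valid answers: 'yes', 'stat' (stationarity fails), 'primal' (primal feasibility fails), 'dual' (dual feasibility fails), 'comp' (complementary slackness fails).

Gradient of f: grad f(x) = Q x + c = (-4, -1)
Constraint values g_i(x) = a_i^T x - b_i:
  g_1((-2, -3)) = -3
  g_2((-2, -3)) = 0
Stationarity residual: grad f(x) + sum_i lambda_i a_i = (-2, -3)
  -> stationarity FAILS
Primal feasibility (all g_i <= 0): OK
Dual feasibility (all lambda_i >= 0): OK
Complementary slackness (lambda_i * g_i(x) = 0 for all i): OK

Verdict: the first failing condition is stationarity -> stat.

stat


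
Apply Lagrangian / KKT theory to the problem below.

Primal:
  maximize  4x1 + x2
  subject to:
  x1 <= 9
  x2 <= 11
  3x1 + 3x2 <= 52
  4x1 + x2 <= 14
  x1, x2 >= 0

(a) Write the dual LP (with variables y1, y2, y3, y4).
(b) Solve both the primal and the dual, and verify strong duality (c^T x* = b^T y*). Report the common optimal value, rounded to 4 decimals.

The standard primal-dual pair for 'max c^T x s.t. A x <= b, x >= 0' is:
  Dual:  min b^T y  s.t.  A^T y >= c,  y >= 0.

So the dual LP is:
  minimize  9y1 + 11y2 + 52y3 + 14y4
  subject to:
    y1 + 3y3 + 4y4 >= 4
    y2 + 3y3 + y4 >= 1
    y1, y2, y3, y4 >= 0

Solving the primal: x* = (3.5, 0).
  primal value c^T x* = 14.
Solving the dual: y* = (0, 0, 0, 1).
  dual value b^T y* = 14.
Strong duality: c^T x* = b^T y*. Confirmed.

14


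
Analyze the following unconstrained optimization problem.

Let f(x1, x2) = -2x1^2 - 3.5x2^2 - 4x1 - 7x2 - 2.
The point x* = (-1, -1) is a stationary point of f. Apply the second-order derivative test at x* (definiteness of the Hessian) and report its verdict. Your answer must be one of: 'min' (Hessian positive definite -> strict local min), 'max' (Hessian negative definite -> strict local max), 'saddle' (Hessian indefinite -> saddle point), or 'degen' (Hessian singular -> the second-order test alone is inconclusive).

Compute the Hessian H = grad^2 f:
  H = [[-4, 0], [0, -7]]
Verify stationarity: grad f(x*) = H x* + g = (0, 0).
Eigenvalues of H: -7, -4.
Both eigenvalues < 0, so H is negative definite -> x* is a strict local max.

max


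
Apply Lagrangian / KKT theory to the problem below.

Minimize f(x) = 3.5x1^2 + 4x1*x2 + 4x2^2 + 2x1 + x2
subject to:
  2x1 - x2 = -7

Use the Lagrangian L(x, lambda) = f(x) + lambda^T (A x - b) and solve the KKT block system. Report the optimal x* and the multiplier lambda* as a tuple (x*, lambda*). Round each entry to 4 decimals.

Form the Lagrangian:
  L(x, lambda) = (1/2) x^T Q x + c^T x + lambda^T (A x - b)
Stationarity (grad_x L = 0): Q x + c + A^T lambda = 0.
Primal feasibility: A x = b.

This gives the KKT block system:
  [ Q   A^T ] [ x     ]   [-c ]
  [ A    0  ] [ lambda ] = [ b ]

Solving the linear system:
  x*      = (-2.6182, 1.7636)
  lambda* = (4.6364)
  f(x*)   = 14.4909

x* = (-2.6182, 1.7636), lambda* = (4.6364)


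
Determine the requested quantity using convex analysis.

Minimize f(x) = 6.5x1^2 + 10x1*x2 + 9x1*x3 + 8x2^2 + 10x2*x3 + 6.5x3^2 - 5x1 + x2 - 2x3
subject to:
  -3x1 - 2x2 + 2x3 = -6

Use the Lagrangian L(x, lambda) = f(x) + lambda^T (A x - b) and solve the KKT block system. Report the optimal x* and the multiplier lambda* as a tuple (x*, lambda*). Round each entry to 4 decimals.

Form the Lagrangian:
  L(x, lambda) = (1/2) x^T Q x + c^T x + lambda^T (A x - b)
Stationarity (grad_x L = 0): Q x + c + A^T lambda = 0.
Primal feasibility: A x = b.

This gives the KKT block system:
  [ Q   A^T ] [ x     ]   [-c ]
  [ A    0  ] [ lambda ] = [ b ]

Solving the linear system:
  x*      = (1.5753, -0.2914, -0.9284)
  lambda* = (1.403)
  f(x*)   = 1.0534

x* = (1.5753, -0.2914, -0.9284), lambda* = (1.403)


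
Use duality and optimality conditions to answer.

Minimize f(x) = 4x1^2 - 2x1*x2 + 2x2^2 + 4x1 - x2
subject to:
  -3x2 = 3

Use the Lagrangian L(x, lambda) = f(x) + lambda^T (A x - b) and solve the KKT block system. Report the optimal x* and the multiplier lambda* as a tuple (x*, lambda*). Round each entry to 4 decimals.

Form the Lagrangian:
  L(x, lambda) = (1/2) x^T Q x + c^T x + lambda^T (A x - b)
Stationarity (grad_x L = 0): Q x + c + A^T lambda = 0.
Primal feasibility: A x = b.

This gives the KKT block system:
  [ Q   A^T ] [ x     ]   [-c ]
  [ A    0  ] [ lambda ] = [ b ]

Solving the linear system:
  x*      = (-0.75, -1)
  lambda* = (-1.1667)
  f(x*)   = 0.75

x* = (-0.75, -1), lambda* = (-1.1667)


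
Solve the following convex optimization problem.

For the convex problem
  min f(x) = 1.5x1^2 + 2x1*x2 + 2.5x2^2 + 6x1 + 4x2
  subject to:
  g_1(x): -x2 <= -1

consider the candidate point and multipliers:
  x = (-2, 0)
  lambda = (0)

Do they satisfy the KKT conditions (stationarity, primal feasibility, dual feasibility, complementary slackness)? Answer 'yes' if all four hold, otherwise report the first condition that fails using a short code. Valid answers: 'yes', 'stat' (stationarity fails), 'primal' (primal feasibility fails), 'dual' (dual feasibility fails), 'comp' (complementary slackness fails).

Gradient of f: grad f(x) = Q x + c = (0, 0)
Constraint values g_i(x) = a_i^T x - b_i:
  g_1((-2, 0)) = 1
Stationarity residual: grad f(x) + sum_i lambda_i a_i = (0, 0)
  -> stationarity OK
Primal feasibility (all g_i <= 0): FAILS
Dual feasibility (all lambda_i >= 0): OK
Complementary slackness (lambda_i * g_i(x) = 0 for all i): OK

Verdict: the first failing condition is primal_feasibility -> primal.

primal


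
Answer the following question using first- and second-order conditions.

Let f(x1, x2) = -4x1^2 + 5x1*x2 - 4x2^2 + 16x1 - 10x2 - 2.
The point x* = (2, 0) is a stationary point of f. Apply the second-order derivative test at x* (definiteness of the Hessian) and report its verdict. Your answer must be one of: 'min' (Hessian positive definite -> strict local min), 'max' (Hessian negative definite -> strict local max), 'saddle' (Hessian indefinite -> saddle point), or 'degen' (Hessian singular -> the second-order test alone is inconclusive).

Compute the Hessian H = grad^2 f:
  H = [[-8, 5], [5, -8]]
Verify stationarity: grad f(x*) = H x* + g = (0, 0).
Eigenvalues of H: -13, -3.
Both eigenvalues < 0, so H is negative definite -> x* is a strict local max.

max


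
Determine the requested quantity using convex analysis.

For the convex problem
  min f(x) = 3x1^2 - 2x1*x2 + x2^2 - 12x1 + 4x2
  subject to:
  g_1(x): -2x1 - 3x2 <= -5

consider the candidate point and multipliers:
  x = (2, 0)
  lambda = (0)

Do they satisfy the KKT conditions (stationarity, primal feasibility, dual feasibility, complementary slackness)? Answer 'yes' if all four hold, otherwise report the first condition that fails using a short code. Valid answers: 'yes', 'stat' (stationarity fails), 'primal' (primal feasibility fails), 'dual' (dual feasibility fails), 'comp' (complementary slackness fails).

Gradient of f: grad f(x) = Q x + c = (0, 0)
Constraint values g_i(x) = a_i^T x - b_i:
  g_1((2, 0)) = 1
Stationarity residual: grad f(x) + sum_i lambda_i a_i = (0, 0)
  -> stationarity OK
Primal feasibility (all g_i <= 0): FAILS
Dual feasibility (all lambda_i >= 0): OK
Complementary slackness (lambda_i * g_i(x) = 0 for all i): OK

Verdict: the first failing condition is primal_feasibility -> primal.

primal


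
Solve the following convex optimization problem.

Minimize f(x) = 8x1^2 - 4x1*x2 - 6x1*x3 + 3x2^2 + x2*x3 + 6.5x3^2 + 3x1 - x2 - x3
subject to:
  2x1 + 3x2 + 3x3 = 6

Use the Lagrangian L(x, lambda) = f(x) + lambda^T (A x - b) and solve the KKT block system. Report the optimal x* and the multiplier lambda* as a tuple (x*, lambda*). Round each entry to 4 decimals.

Form the Lagrangian:
  L(x, lambda) = (1/2) x^T Q x + c^T x + lambda^T (A x - b)
Stationarity (grad_x L = 0): Q x + c + A^T lambda = 0.
Primal feasibility: A x = b.

This gives the KKT block system:
  [ Q   A^T ] [ x     ]   [-c ]
  [ A    0  ] [ lambda ] = [ b ]

Solving the linear system:
  x*      = (0.4833, 1.1275, 0.5503)
  lambda* = (-1.4606)
  f(x*)   = 4.2679

x* = (0.4833, 1.1275, 0.5503), lambda* = (-1.4606)


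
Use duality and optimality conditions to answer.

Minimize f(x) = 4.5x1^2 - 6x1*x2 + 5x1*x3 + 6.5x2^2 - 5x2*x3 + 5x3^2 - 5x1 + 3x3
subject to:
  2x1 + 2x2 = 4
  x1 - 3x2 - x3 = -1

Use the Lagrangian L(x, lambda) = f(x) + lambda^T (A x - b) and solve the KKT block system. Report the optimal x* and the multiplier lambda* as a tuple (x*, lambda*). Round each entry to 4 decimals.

Form the Lagrangian:
  L(x, lambda) = (1/2) x^T Q x + c^T x + lambda^T (A x - b)
Stationarity (grad_x L = 0): Q x + c + A^T lambda = 0.
Primal feasibility: A x = b.

This gives the KKT block system:
  [ Q   A^T ] [ x     ]   [-c ]
  [ A    0  ] [ lambda ] = [ b ]

Solving the linear system:
  x*      = (1.1715, 0.8285, -0.3139)
  lambda* = (-0.2901, 1.5766)
  f(x*)   = -2.031

x* = (1.1715, 0.8285, -0.3139), lambda* = (-0.2901, 1.5766)


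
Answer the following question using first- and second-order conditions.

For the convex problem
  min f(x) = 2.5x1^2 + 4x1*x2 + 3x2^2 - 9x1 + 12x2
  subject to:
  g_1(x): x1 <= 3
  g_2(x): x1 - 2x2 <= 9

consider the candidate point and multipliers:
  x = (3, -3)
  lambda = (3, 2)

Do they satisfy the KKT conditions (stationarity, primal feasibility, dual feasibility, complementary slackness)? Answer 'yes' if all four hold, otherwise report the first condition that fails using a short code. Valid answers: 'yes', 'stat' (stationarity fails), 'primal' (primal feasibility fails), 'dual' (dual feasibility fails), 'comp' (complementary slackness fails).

Gradient of f: grad f(x) = Q x + c = (-6, 6)
Constraint values g_i(x) = a_i^T x - b_i:
  g_1((3, -3)) = 0
  g_2((3, -3)) = 0
Stationarity residual: grad f(x) + sum_i lambda_i a_i = (-1, 2)
  -> stationarity FAILS
Primal feasibility (all g_i <= 0): OK
Dual feasibility (all lambda_i >= 0): OK
Complementary slackness (lambda_i * g_i(x) = 0 for all i): OK

Verdict: the first failing condition is stationarity -> stat.

stat


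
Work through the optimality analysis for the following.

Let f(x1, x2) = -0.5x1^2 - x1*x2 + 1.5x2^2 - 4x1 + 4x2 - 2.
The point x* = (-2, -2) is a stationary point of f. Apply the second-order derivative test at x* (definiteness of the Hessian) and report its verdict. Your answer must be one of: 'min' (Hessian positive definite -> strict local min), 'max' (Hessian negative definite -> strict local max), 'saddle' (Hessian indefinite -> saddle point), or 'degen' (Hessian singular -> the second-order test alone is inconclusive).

Compute the Hessian H = grad^2 f:
  H = [[-1, -1], [-1, 3]]
Verify stationarity: grad f(x*) = H x* + g = (0, 0).
Eigenvalues of H: -1.2361, 3.2361.
Eigenvalues have mixed signs, so H is indefinite -> x* is a saddle point.

saddle


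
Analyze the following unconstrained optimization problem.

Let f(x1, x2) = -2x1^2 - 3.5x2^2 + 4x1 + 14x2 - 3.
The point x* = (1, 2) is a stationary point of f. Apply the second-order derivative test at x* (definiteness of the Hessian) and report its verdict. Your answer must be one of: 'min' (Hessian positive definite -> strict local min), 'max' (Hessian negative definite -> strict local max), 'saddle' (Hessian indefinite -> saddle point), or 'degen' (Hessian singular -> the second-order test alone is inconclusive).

Compute the Hessian H = grad^2 f:
  H = [[-4, 0], [0, -7]]
Verify stationarity: grad f(x*) = H x* + g = (0, 0).
Eigenvalues of H: -7, -4.
Both eigenvalues < 0, so H is negative definite -> x* is a strict local max.

max


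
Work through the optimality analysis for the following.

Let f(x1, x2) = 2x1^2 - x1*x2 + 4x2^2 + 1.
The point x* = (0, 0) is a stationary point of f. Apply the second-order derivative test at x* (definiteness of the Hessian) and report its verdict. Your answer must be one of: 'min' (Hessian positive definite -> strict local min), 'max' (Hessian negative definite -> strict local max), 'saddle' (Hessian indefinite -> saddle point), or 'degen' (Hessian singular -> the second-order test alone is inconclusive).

Compute the Hessian H = grad^2 f:
  H = [[4, -1], [-1, 8]]
Verify stationarity: grad f(x*) = H x* + g = (0, 0).
Eigenvalues of H: 3.7639, 8.2361.
Both eigenvalues > 0, so H is positive definite -> x* is a strict local min.

min


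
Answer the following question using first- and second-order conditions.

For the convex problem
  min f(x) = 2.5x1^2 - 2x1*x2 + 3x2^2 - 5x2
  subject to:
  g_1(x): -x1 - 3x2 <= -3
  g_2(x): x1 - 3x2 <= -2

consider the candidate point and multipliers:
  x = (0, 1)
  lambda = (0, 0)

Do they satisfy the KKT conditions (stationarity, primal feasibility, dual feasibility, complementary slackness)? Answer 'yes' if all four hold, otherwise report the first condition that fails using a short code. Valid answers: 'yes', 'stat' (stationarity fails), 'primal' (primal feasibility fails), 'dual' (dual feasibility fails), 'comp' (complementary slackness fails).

Gradient of f: grad f(x) = Q x + c = (-2, 1)
Constraint values g_i(x) = a_i^T x - b_i:
  g_1((0, 1)) = 0
  g_2((0, 1)) = -1
Stationarity residual: grad f(x) + sum_i lambda_i a_i = (-2, 1)
  -> stationarity FAILS
Primal feasibility (all g_i <= 0): OK
Dual feasibility (all lambda_i >= 0): OK
Complementary slackness (lambda_i * g_i(x) = 0 for all i): OK

Verdict: the first failing condition is stationarity -> stat.

stat


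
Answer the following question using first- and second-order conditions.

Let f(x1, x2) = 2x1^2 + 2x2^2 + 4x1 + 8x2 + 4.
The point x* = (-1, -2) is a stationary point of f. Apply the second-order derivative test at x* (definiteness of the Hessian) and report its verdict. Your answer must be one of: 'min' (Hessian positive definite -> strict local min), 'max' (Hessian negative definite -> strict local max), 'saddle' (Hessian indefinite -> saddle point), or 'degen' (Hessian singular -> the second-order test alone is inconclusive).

Compute the Hessian H = grad^2 f:
  H = [[4, 0], [0, 4]]
Verify stationarity: grad f(x*) = H x* + g = (0, 0).
Eigenvalues of H: 4, 4.
Both eigenvalues > 0, so H is positive definite -> x* is a strict local min.

min


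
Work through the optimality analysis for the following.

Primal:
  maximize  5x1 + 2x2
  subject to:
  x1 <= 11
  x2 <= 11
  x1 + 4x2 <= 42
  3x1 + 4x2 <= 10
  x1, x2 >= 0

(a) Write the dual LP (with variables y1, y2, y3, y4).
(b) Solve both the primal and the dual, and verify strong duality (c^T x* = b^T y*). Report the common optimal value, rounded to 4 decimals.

The standard primal-dual pair for 'max c^T x s.t. A x <= b, x >= 0' is:
  Dual:  min b^T y  s.t.  A^T y >= c,  y >= 0.

So the dual LP is:
  minimize  11y1 + 11y2 + 42y3 + 10y4
  subject to:
    y1 + y3 + 3y4 >= 5
    y2 + 4y3 + 4y4 >= 2
    y1, y2, y3, y4 >= 0

Solving the primal: x* = (3.3333, 0).
  primal value c^T x* = 16.6667.
Solving the dual: y* = (0, 0, 0, 1.6667).
  dual value b^T y* = 16.6667.
Strong duality: c^T x* = b^T y*. Confirmed.

16.6667


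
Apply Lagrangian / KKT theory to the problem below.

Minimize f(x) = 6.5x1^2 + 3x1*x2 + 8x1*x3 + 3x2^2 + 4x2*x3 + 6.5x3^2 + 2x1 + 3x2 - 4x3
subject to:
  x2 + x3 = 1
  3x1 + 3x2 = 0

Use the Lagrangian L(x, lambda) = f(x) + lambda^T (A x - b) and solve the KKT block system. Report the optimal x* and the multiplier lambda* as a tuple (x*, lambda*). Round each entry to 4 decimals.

Form the Lagrangian:
  L(x, lambda) = (1/2) x^T Q x + c^T x + lambda^T (A x - b)
Stationarity (grad_x L = 0): Q x + c + A^T lambda = 0.
Primal feasibility: A x = b.

This gives the KKT block system:
  [ Q   A^T ] [ x     ]   [-c ]
  [ A    0  ] [ lambda ] = [ b ]

Solving the linear system:
  x*      = (-0.3529, 0.3529, 0.6471)
  lambda* = (-3, -1.2157)
  f(x*)   = 0.3824

x* = (-0.3529, 0.3529, 0.6471), lambda* = (-3, -1.2157)


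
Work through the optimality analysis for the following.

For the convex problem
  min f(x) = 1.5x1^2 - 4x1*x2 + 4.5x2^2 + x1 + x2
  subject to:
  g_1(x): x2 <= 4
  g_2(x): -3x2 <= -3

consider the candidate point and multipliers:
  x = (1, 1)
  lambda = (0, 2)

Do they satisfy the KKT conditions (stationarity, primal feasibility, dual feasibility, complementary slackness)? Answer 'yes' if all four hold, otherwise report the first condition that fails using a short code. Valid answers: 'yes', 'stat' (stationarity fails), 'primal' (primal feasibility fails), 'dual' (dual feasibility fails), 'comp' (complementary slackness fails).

Gradient of f: grad f(x) = Q x + c = (0, 6)
Constraint values g_i(x) = a_i^T x - b_i:
  g_1((1, 1)) = -3
  g_2((1, 1)) = 0
Stationarity residual: grad f(x) + sum_i lambda_i a_i = (0, 0)
  -> stationarity OK
Primal feasibility (all g_i <= 0): OK
Dual feasibility (all lambda_i >= 0): OK
Complementary slackness (lambda_i * g_i(x) = 0 for all i): OK

Verdict: yes, KKT holds.

yes


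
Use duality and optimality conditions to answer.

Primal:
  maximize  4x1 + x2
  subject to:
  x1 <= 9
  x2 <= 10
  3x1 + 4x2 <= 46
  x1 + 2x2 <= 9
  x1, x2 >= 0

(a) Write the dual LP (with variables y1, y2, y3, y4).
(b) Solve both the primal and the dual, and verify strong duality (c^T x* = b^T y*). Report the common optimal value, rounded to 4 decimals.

The standard primal-dual pair for 'max c^T x s.t. A x <= b, x >= 0' is:
  Dual:  min b^T y  s.t.  A^T y >= c,  y >= 0.

So the dual LP is:
  minimize  9y1 + 10y2 + 46y3 + 9y4
  subject to:
    y1 + 3y3 + y4 >= 4
    y2 + 4y3 + 2y4 >= 1
    y1, y2, y3, y4 >= 0

Solving the primal: x* = (9, 0).
  primal value c^T x* = 36.
Solving the dual: y* = (3.5, 0, 0, 0.5).
  dual value b^T y* = 36.
Strong duality: c^T x* = b^T y*. Confirmed.

36


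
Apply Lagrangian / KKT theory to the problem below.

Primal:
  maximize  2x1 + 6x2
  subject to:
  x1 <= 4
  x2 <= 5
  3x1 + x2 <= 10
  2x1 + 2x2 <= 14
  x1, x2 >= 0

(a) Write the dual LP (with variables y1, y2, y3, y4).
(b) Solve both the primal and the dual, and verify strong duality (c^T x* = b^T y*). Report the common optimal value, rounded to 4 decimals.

The standard primal-dual pair for 'max c^T x s.t. A x <= b, x >= 0' is:
  Dual:  min b^T y  s.t.  A^T y >= c,  y >= 0.

So the dual LP is:
  minimize  4y1 + 5y2 + 10y3 + 14y4
  subject to:
    y1 + 3y3 + 2y4 >= 2
    y2 + y3 + 2y4 >= 6
    y1, y2, y3, y4 >= 0

Solving the primal: x* = (1.6667, 5).
  primal value c^T x* = 33.3333.
Solving the dual: y* = (0, 5.3333, 0.6667, 0).
  dual value b^T y* = 33.3333.
Strong duality: c^T x* = b^T y*. Confirmed.

33.3333


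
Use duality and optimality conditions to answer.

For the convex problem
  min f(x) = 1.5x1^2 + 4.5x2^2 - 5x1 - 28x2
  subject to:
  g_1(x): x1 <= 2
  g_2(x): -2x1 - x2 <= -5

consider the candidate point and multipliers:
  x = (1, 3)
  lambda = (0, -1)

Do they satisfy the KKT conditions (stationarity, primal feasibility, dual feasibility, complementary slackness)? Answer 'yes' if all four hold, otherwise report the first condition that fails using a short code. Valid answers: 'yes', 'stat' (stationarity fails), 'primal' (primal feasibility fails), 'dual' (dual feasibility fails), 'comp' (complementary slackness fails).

Gradient of f: grad f(x) = Q x + c = (-2, -1)
Constraint values g_i(x) = a_i^T x - b_i:
  g_1((1, 3)) = -1
  g_2((1, 3)) = 0
Stationarity residual: grad f(x) + sum_i lambda_i a_i = (0, 0)
  -> stationarity OK
Primal feasibility (all g_i <= 0): OK
Dual feasibility (all lambda_i >= 0): FAILS
Complementary slackness (lambda_i * g_i(x) = 0 for all i): OK

Verdict: the first failing condition is dual_feasibility -> dual.

dual


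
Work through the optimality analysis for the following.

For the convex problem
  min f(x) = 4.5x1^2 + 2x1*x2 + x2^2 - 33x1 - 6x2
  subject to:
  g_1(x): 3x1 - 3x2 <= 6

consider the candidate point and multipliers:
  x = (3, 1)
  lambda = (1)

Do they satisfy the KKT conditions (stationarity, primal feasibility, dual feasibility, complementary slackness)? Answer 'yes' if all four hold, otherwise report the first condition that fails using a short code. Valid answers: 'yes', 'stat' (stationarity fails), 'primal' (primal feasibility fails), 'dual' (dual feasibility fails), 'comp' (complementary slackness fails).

Gradient of f: grad f(x) = Q x + c = (-4, 2)
Constraint values g_i(x) = a_i^T x - b_i:
  g_1((3, 1)) = 0
Stationarity residual: grad f(x) + sum_i lambda_i a_i = (-1, -1)
  -> stationarity FAILS
Primal feasibility (all g_i <= 0): OK
Dual feasibility (all lambda_i >= 0): OK
Complementary slackness (lambda_i * g_i(x) = 0 for all i): OK

Verdict: the first failing condition is stationarity -> stat.

stat


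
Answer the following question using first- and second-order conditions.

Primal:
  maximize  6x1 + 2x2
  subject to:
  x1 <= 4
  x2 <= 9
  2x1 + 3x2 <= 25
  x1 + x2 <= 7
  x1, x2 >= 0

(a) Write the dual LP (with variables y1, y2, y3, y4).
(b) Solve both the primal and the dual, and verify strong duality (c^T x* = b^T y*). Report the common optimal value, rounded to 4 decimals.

The standard primal-dual pair for 'max c^T x s.t. A x <= b, x >= 0' is:
  Dual:  min b^T y  s.t.  A^T y >= c,  y >= 0.

So the dual LP is:
  minimize  4y1 + 9y2 + 25y3 + 7y4
  subject to:
    y1 + 2y3 + y4 >= 6
    y2 + 3y3 + y4 >= 2
    y1, y2, y3, y4 >= 0

Solving the primal: x* = (4, 3).
  primal value c^T x* = 30.
Solving the dual: y* = (4, 0, 0, 2).
  dual value b^T y* = 30.
Strong duality: c^T x* = b^T y*. Confirmed.

30


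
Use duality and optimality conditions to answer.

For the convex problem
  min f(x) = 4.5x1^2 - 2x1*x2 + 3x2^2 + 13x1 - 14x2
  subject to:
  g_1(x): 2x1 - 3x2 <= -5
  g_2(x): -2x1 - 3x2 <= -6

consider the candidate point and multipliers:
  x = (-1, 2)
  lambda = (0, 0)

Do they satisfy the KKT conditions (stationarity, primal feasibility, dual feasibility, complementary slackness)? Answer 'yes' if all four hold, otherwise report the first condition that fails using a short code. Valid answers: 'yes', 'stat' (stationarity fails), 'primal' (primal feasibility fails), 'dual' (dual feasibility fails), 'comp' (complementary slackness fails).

Gradient of f: grad f(x) = Q x + c = (0, 0)
Constraint values g_i(x) = a_i^T x - b_i:
  g_1((-1, 2)) = -3
  g_2((-1, 2)) = 2
Stationarity residual: grad f(x) + sum_i lambda_i a_i = (0, 0)
  -> stationarity OK
Primal feasibility (all g_i <= 0): FAILS
Dual feasibility (all lambda_i >= 0): OK
Complementary slackness (lambda_i * g_i(x) = 0 for all i): OK

Verdict: the first failing condition is primal_feasibility -> primal.

primal


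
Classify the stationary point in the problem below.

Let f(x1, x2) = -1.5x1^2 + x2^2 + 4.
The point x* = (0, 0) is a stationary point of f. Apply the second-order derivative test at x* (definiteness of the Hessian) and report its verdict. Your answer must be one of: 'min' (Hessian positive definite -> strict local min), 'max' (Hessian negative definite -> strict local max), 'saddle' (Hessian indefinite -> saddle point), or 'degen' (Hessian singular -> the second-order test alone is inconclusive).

Compute the Hessian H = grad^2 f:
  H = [[-3, 0], [0, 2]]
Verify stationarity: grad f(x*) = H x* + g = (0, 0).
Eigenvalues of H: -3, 2.
Eigenvalues have mixed signs, so H is indefinite -> x* is a saddle point.

saddle


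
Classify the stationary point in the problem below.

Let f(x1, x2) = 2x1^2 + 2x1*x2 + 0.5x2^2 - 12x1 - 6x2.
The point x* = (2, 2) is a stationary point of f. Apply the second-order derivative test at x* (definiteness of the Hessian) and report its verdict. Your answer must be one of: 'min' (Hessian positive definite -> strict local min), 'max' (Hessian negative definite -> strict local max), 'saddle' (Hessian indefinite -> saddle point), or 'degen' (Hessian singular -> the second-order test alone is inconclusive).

Compute the Hessian H = grad^2 f:
  H = [[4, 2], [2, 1]]
Verify stationarity: grad f(x*) = H x* + g = (0, 0).
Eigenvalues of H: 0, 5.
H has a zero eigenvalue (singular; positive semidefinite but not definite), so H is neither positive definite, negative definite, nor indefinite. The second-order test alone is inconclusive -> degen.
(Indeed, f is constant along the null direction of H through x*, so x* is not a strict local extremum.)

degen


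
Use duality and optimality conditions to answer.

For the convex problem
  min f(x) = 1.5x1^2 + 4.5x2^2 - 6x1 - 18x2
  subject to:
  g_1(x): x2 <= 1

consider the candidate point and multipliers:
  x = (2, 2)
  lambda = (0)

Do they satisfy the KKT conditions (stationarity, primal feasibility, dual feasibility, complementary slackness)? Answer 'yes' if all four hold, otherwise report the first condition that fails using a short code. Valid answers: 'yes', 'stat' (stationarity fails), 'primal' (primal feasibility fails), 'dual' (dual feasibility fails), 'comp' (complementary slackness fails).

Gradient of f: grad f(x) = Q x + c = (0, 0)
Constraint values g_i(x) = a_i^T x - b_i:
  g_1((2, 2)) = 1
Stationarity residual: grad f(x) + sum_i lambda_i a_i = (0, 0)
  -> stationarity OK
Primal feasibility (all g_i <= 0): FAILS
Dual feasibility (all lambda_i >= 0): OK
Complementary slackness (lambda_i * g_i(x) = 0 for all i): OK

Verdict: the first failing condition is primal_feasibility -> primal.

primal
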